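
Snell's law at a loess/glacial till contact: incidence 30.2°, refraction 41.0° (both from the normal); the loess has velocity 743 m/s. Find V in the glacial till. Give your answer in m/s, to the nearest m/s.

969 m/s

sin 30.2° = 0.5030; sin 41.0° = 0.6561.
V₂ = V₁·(sin θ₂/sin θ₁) = 743·(0.6561/0.5030) = 969.05 m/s.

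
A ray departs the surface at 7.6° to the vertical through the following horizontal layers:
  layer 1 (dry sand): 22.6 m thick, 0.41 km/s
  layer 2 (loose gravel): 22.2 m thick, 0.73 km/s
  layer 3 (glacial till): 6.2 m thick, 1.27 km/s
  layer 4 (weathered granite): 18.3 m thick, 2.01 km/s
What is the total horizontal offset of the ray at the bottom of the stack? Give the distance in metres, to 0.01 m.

26.76 m

Ray parameter p = sin 7.6° / 0.41 km/s = 3.2258e-01 s/km.
Layer 1: θ = 7.60°; offset = 22.6·tan 7.60° = 3.0155 m.
Layer 2: sin θ = p·0.73 = 0.2355 → θ = 13.62°; offset = 22.2·tan 13.62° = 5.3789 m.
Layer 3: sin θ = p·1.27 = 0.4097 → θ = 24.18°; offset = 6.2·tan 24.18° = 2.7843 m.
Layer 4: sin θ = p·2.01 = 0.6484 → θ = 40.42°; offset = 18.3·tan 40.42° = 15.5853 m.
Σ offsets = 26.7640 m.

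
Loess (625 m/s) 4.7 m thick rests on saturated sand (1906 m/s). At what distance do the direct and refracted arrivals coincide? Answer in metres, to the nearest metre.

x_cross = 2h·√((V₂+V₁)/(V₂−V₁)).
(V₂+V₁)/(V₂−V₁) = (1906+625)/(1906−625) = 1.9758; √ = 1.4056.
x_cross = 2·4.7·1.4056 = 13.21 m.

13 m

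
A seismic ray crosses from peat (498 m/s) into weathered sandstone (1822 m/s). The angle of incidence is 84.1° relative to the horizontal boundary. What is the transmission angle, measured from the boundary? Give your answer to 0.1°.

Angle from the normal: 90° − 84.1° = 5.9°.
sin θ₁/V₁ = sin θ₂/V₂ ⇒ sin θ₂ = 1822·sin 5.9°/498 = 1822·0.1028/498 = 0.3761.
θ₂ = arcsin 0.3761 = 22.09° from the normal.
From the interface: 90° − 22.09° = 67.91°.

67.9°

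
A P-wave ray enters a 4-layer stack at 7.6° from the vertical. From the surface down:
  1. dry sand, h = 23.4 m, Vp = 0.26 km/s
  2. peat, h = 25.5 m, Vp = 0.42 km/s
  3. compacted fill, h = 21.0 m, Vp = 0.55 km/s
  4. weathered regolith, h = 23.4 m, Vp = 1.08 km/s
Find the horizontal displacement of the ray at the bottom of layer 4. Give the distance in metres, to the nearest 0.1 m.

30.2 m

Apply Snell's law at each interface; in layer i the horizontal offset is hᵢ·tan θᵢ.
Layer 1: θ = 7.60°; offset = 23.4·tan 7.60° = 3.122 m.
Layer 2: sin θ = 0.42·sin 7.6°/0.26 = 0.2136, θ = 12.34°; offset = 25.5·tan 12.34° = 5.577 m.
Layer 3: sin θ = 0.55·sin 7.6°/0.26 = 0.2798, θ = 16.25°; offset = 21.0·tan 16.25° = 6.120 m.
Layer 4: sin θ = 1.08·sin 7.6°/0.26 = 0.5494, θ = 33.32°; offset = 23.4·tan 33.32° = 15.385 m.
Σ offsets = 30.204 m.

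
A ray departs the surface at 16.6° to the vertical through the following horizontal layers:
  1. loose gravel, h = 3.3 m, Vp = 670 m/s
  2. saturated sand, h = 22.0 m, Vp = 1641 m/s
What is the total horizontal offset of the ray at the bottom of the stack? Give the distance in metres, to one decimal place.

22.5 m

p = sin θ₁/V₁ = sin 16.6°/670 = 4.2640e-04 s/m is conserved through the stack.
Layer 1: θ = 16.60°; offset = 3.3·tan 16.60° = 0.984 m.
Layer 2: sin θ = p·1641 = 0.6997 → θ = 44.40°; offset = 22.0·tan 44.40° = 21.548 m.
Summing the layer offsets gives 22.531 m.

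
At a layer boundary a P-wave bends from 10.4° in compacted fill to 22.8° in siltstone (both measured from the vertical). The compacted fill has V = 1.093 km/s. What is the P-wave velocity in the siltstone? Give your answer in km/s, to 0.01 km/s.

2.35 km/s

sin 10.4° = 0.1805; sin 22.8° = 0.3875.
V₂ = V₁·(sin θ₂/sin θ₁) = 1.093·(0.3875/0.1805) = 2.35 km/s.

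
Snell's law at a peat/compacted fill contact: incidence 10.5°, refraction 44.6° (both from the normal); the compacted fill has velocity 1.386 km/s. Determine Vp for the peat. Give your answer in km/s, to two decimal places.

sin 10.5° = 0.1822; sin 44.6° = 0.7022.
V₁ = V₂·(sin θ₁/sin θ₂) = 1.386·(0.1822/0.7022) = 0.36 km/s.

0.36 km/s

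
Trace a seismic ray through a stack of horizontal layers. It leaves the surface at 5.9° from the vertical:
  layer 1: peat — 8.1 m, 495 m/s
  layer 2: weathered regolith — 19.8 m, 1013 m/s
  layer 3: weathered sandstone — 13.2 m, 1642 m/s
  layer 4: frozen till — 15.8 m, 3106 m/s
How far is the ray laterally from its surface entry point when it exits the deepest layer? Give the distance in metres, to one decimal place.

23.2 m

p = sin θ₁/V₁ = sin 5.9°/495 = 2.0766e-04 s/m is conserved through the stack.
Layer 1: θ = 5.90°; offset = 8.1·tan 5.90° = 0.837 m.
Layer 2: sin θ = p·1013 = 0.2104 → θ = 12.14°; offset = 19.8·tan 12.14° = 4.260 m.
Layer 3: sin θ = p·1642 = 0.3410 → θ = 19.94°; offset = 13.2·tan 19.94° = 4.788 m.
Layer 4: sin θ = p·3106 = 0.6450 → θ = 40.17°; offset = 15.8·tan 40.17° = 13.336 m.
Summing the layer offsets gives 23.221 m.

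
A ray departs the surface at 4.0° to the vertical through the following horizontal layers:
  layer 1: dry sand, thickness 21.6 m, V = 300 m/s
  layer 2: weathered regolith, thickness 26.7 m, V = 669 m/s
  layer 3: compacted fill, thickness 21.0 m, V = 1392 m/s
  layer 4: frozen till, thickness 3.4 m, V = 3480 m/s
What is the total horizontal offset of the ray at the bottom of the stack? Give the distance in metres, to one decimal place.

17.6 m

Apply Snell's law at each interface; in layer i the horizontal offset is hᵢ·tan θᵢ.
Layer 1: θ = 4.00°; offset = 21.6·tan 4.00° = 1.510 m.
Layer 2: sin θ = 669·sin 4.0°/300 = 0.1556, θ = 8.95°; offset = 26.7·tan 8.95° = 4.205 m.
Layer 3: sin θ = 1392·sin 4.0°/300 = 0.3237, θ = 18.89°; offset = 21.0·tan 18.89° = 7.184 m.
Layer 4: sin θ = 3480·sin 4.0°/300 = 0.8092, θ = 54.02°; offset = 3.4·tan 54.02° = 4.682 m.
Summing the layer offsets gives 17.581 m.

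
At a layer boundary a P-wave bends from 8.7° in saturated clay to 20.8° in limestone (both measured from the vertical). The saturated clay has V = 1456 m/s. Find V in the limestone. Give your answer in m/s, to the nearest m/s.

3418 m/s

Snell's law: sin 8.7°/V₁ = sin 20.8°/V₂.
V₂ = V₁·sin 20.8°/sin 8.7° = 1456 × 2.3476 = 3418.17 m/s.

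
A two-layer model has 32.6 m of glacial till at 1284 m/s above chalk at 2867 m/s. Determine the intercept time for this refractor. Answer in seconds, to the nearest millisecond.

0.045 s

tᵢ = 2h·√(V₂²−V₁²)/(V₁V₂).
√(V₂²−V₁²) = √(2867²−1284²) = 2563.4 m/s.
tᵢ = 2·32.6·2563.4/(1284·2867) = 0.04540 s.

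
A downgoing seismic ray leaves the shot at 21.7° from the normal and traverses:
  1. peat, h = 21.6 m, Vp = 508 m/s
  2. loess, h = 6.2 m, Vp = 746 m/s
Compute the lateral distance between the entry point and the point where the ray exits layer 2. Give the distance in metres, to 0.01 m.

12.60 m

Apply Snell's law at each interface; in layer i the horizontal offset is hᵢ·tan θᵢ.
Layer 1: θ = 21.70°; offset = 21.6·tan 21.70° = 8.5957 m.
Layer 2: sin θ = 746·sin 21.7°/508 = 0.5430, θ = 32.89°; offset = 6.2·tan 32.89° = 4.0089 m.
Summing the layer offsets gives 12.6046 m.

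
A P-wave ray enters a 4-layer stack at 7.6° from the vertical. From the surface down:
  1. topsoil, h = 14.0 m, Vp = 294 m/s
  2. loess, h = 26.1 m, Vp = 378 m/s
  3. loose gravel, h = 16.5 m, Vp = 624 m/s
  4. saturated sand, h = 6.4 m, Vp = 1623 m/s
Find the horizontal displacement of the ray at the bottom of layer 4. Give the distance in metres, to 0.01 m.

Apply Snell's law at each interface; in layer i the horizontal offset is hᵢ·tan θᵢ.
Layer 1: θ = 7.60°; offset = 14.0·tan 7.60° = 1.8680 m.
Layer 2: sin θ = 378·sin 7.6°/294 = 0.1700, θ = 9.79°; offset = 26.1·tan 9.79° = 4.5037 m.
Layer 3: sin θ = 624·sin 7.6°/294 = 0.2807, θ = 16.30°; offset = 16.5·tan 16.30° = 4.8257 m.
Layer 4: sin θ = 1623·sin 7.6°/294 = 0.7301, θ = 46.90°; offset = 6.4·tan 46.90° = 6.8381 m.
Σ offsets = 18.0356 m.

18.04 m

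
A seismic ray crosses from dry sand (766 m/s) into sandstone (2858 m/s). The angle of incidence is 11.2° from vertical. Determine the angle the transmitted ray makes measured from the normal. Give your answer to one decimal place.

46.4°

sin θ₁/V₁ = sin θ₂/V₂ ⇒ sin θ₂ = 2858·sin 11.2°/766 = 2858·0.1942/766 = 0.7247.
θ₂ = sin⁻¹(0.7247) = 46.44° (from vertical).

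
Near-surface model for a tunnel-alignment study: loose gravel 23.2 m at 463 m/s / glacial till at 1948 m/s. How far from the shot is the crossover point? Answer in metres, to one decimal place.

59.1 m

θ_c = arcsin(463/1948) = 13.75°, so cos θ_c = 0.9713 and tᵢ = 2h cos θ_c/V₁ = 0.0973 s.
At crossover x/V₁ = x/V₂ + tᵢ ⇒ x = tᵢ/(1/V₁ − 1/V₂) = 0.09734/(2.1598e-03 − 5.1335e-04) = 59.12 m.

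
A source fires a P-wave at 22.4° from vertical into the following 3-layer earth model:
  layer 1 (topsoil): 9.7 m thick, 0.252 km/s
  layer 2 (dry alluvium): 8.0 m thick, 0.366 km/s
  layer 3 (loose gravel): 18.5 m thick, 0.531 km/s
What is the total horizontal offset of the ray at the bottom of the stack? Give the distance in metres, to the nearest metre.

Apply Snell's law at each interface; in layer i the horizontal offset is hᵢ·tan θᵢ.
Layer 1: θ = 22.40°; offset = 9.7·tan 22.40° = 3.998 m.
Layer 2: sin θ = 0.366·sin 22.4°/0.252 = 0.5535, θ = 33.60°; offset = 8.0·tan 33.60° = 5.316 m.
Layer 3: sin θ = 0.531·sin 22.4°/0.252 = 0.8030, θ = 53.41°; offset = 18.5·tan 53.41° = 24.924 m.
Summing the layer offsets gives 34.238 m.

34 m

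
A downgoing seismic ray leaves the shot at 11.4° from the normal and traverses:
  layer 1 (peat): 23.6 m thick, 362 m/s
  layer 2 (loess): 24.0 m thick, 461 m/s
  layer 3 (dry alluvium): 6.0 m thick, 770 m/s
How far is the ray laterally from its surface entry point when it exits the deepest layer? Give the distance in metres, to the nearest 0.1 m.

13.8 m

p = sin θ₁/V₁ = sin 11.4°/362 = 5.4601e-04 s/m is conserved through the stack.
Layer 1: θ = 11.40°; offset = 23.6·tan 11.40° = 4.759 m.
Layer 2: sin θ = p·461 = 0.2517 → θ = 14.58°; offset = 24.0·tan 14.58° = 6.242 m.
Layer 3: sin θ = p·770 = 0.4204 → θ = 24.86°; offset = 6.0·tan 24.86° = 2.780 m.
Σ offsets = 13.781 m.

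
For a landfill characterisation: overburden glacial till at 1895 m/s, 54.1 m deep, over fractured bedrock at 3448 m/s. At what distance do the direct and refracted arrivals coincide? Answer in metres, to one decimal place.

θ_c = arcsin(1895/3448) = 33.34°, so cos θ_c = 0.8354 and tᵢ = 2h cos θ_c/V₁ = 0.0477 s.
At crossover x/V₁ = x/V₂ + tᵢ ⇒ x = tᵢ/(1/V₁ − 1/V₂) = 0.04770/(5.2770e-04 − 2.9002e-04) = 200.69 m.

200.7 m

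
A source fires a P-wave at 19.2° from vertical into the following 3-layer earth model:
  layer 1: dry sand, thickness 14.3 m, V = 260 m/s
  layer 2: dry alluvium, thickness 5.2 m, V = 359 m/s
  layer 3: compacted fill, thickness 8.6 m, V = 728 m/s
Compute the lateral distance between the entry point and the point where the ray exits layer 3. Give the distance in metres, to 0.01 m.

p = sin θ₁/V₁ = sin 19.2°/260 = 1.2649e-03 s/m is conserved through the stack.
Layer 1: θ = 19.20°; offset = 14.3·tan 19.20° = 4.9798 m.
Layer 2: sin θ = p·359 = 0.4541 → θ = 27.01°; offset = 5.2·tan 27.01° = 2.6503 m.
Layer 3: sin θ = p·728 = 0.9208 → θ = 67.05°; offset = 8.6·tan 67.05° = 20.3069 m.
Total horizontal offset = 27.9369 m.

27.94 m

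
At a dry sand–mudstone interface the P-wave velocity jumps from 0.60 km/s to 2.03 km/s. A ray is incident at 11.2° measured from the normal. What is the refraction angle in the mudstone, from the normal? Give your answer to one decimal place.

sin θ₁/V₁ = sin θ₂/V₂ ⇒ sin θ₂ = 2.03·sin 11.2°/0.60 = 2.03·0.1942/0.60 = 0.6572.
θ₂ = sin⁻¹(0.6572) = 41.08° (from vertical).

41.1°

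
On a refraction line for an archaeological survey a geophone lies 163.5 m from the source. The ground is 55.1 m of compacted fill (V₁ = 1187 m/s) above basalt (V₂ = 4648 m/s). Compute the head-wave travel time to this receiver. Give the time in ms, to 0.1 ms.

t = x/V₂ + 2h·√(V₂²−V₁²)/(V₁V₂).
√(V₂²−V₁²) = √(4648²−1187²) = 4493.9 m/s; delay term = 2·55.1·4493.9/(1187·4648) = 0.08976 s.
t = 163.5/4648 + 0.08976 = 0.12494 s.

124.9 ms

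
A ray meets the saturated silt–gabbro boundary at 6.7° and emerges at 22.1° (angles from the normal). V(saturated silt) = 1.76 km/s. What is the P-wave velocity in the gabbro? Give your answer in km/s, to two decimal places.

5.68 km/s

Snell's law: sin 6.7°/V₁ = sin 22.1°/V₂.
V₂ = V₁·sin 22.1°/sin 6.7° = 1.76 × 3.2247 = 5.68 km/s.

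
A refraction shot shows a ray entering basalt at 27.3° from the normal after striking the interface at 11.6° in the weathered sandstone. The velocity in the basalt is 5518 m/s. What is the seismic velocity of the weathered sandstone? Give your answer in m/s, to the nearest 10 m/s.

2420 m/s

Snell's law: sin 11.6°/V₁ = sin 27.3°/V₂.
V₁ = V₂·sin 11.6°/sin 27.3° = 5518 × 0.4384 = 2419.16 m/s.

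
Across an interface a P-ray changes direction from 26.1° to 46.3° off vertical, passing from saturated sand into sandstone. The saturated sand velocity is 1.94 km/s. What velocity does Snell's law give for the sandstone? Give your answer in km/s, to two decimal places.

Snell's law: sin 26.1°/V₁ = sin 46.3°/V₂.
V₂ = V₁·sin 46.3°/sin 26.1° = 1.94 × 1.6433 = 3.19 km/s.

3.19 km/s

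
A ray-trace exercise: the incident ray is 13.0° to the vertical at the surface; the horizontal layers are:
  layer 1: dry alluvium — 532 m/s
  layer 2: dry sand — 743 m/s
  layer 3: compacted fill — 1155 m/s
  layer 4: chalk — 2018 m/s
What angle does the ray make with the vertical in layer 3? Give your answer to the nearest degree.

29°

Ray parameter p = sin 13.0° / 532 = 4.2284e-04 s/m.
sin θ_3 = p·V_3 = 4.2284e-04 × 1155 = 0.4884.
θ_3 = arcsin 0.4884 = 29.23°.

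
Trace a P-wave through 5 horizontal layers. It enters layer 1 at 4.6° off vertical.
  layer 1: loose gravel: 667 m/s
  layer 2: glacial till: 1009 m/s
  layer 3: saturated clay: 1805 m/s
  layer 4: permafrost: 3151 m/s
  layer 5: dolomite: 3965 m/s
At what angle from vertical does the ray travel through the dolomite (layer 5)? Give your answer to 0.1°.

Ray parameter p = sin 4.6° / 667 = 1.2024e-04 s/m.
sin θ_5 = p·V_5 = 1.2024e-04 × 3965 = 0.4767.
θ_5 = 28.47° from the vertical.

28.5°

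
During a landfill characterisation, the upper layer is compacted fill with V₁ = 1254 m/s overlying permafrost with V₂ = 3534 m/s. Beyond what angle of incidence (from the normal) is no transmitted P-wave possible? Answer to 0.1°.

20.8°

At critical incidence the refracted ray runs along the interface (θ₂ = 90°), so sin θ_c = V₁/V₂.
θ_c = arcsin(1254/3534) = arcsin 0.3548 = 20.78°.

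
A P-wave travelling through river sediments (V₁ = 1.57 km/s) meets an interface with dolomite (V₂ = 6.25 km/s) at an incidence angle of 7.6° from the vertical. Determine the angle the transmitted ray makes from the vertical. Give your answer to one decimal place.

Snell's law: sin θ₂ = (V₂/V₁)·sin θ₁ = (6.25/1.57)·sin 7.6° = 0.5265.
θ₂ = arcsin 0.5265 = 31.77° from the normal.

31.8°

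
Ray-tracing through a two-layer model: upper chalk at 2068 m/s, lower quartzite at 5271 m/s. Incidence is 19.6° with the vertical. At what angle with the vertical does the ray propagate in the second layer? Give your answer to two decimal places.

sin θ₁/V₁ = sin θ₂/V₂ ⇒ sin θ₂ = 5271·sin 19.6°/2068 = 5271·0.3355/2068 = 0.8550.
θ₂ = sin⁻¹(0.8550) = 58.76° (from vertical).

58.76°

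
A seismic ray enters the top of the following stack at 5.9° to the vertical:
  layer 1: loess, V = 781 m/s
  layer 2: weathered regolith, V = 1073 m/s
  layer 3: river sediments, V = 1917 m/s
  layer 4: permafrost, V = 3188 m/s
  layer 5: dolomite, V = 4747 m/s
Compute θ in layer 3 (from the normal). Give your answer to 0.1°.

Ray parameter p = sin 5.9° / 781 = 1.3162e-04 s/m.
sin θ_3 = p·V_3 = 1.3162e-04 × 1917 = 0.2523.
θ_3 = 14.61° from the vertical.

14.6°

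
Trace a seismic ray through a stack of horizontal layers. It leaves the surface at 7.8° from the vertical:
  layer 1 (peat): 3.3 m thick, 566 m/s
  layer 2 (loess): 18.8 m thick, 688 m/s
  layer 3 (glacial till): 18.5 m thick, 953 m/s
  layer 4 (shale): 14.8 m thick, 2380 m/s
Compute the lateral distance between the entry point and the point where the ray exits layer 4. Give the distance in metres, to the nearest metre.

18 m

Apply Snell's law at each interface; in layer i the horizontal offset is hᵢ·tan θᵢ.
Layer 1: θ = 7.80°; offset = 3.3·tan 7.80° = 0.452 m.
Layer 2: sin θ = 688·sin 7.8°/566 = 0.1650, θ = 9.50°; offset = 18.8·tan 9.50° = 3.144 m.
Layer 3: sin θ = 953·sin 7.8°/566 = 0.2285, θ = 13.21°; offset = 18.5·tan 13.21° = 4.342 m.
Layer 4: sin θ = 2380·sin 7.8°/566 = 0.5707, θ = 34.80°; offset = 14.8·tan 34.80° = 10.285 m.
Summing the layer offsets gives 18.224 m.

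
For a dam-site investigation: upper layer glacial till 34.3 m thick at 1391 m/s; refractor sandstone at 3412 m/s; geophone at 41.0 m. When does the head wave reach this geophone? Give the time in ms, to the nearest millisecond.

57 ms

θ_c = arcsin(V₁/V₂) = arcsin(1391/3412) = 24.06°, cos θ_c = 0.9131.
Intercept time tᵢ = 2h cos θ_c / V₁ = 2·34.3·0.9131/1391 = 0.04503 s.
t = x/V₂ + tᵢ = 41.0/3412 + 0.04503 = 0.05705 s.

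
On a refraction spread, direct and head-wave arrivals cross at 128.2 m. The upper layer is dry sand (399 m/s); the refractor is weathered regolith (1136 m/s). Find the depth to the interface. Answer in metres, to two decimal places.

44.42 m

x_cross = 2h·√((V₂+V₁)/(V₂−V₁)) → h = x_cross / (2·√((V₂+V₁)/(V₂−V₁))).
√((V₂+V₁)/(V₂−V₁)) = √((1136+399)/(1136−399)) = 1.4432.
h = 128.2 / (2·1.4432) = 44.42 m.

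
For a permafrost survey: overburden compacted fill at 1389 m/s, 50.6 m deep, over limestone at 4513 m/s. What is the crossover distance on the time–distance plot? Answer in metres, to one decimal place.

x_cross = 2h·√((V₂+V₁)/(V₂−V₁)).
(V₂+V₁)/(V₂−V₁) = (4513+1389)/(4513−1389) = 1.8892; √ = 1.3745.
x_cross = 2·50.6·1.3745 = 139.10 m.

139.1 m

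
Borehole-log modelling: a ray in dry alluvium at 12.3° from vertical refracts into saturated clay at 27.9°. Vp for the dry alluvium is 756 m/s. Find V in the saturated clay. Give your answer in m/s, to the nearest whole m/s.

1661 m/s

sin 12.3° = 0.2130; sin 27.9° = 0.4679.
V₂ = V₁·(sin θ₂/sin θ₁) = 756·(0.4679/0.2130) = 1660.58 m/s.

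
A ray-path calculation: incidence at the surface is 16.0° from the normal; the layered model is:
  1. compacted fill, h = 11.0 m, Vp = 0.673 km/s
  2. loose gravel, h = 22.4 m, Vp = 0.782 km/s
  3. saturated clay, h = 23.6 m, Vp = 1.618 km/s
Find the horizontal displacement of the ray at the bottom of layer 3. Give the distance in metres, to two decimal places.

p = sin θ₁/V₁ = sin 16.0°/0.673 = 4.0957e-01 s/km is conserved through the stack.
Layer 1: θ = 16.00°; offset = 11.0·tan 16.00° = 3.1542 m.
Layer 2: sin θ = p·0.782 = 0.3203 → θ = 18.68°; offset = 22.4·tan 18.68° = 7.5732 m.
Layer 3: sin θ = p·1.618 = 0.6627 → θ = 41.50°; offset = 23.6·tan 41.50° = 20.8827 m.
Summing the layer offsets gives 31.6101 m.

31.61 m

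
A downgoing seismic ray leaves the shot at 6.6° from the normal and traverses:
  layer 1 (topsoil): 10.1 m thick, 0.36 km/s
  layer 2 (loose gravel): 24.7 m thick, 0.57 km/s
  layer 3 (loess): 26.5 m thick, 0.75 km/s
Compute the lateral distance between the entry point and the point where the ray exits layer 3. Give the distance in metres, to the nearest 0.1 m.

12.3 m

Ray parameter p = sin 6.6° / 0.36 km/s = 3.1927e-01 s/km.
Layer 1: θ = 6.60°; offset = 10.1·tan 6.60° = 1.169 m.
Layer 2: sin θ = p·0.57 = 0.1820 → θ = 10.49°; offset = 24.7·tan 10.49° = 4.571 m.
Layer 3: sin θ = p·0.75 = 0.2395 → θ = 13.85°; offset = 26.5·tan 13.85° = 6.536 m.
Σ offsets = 12.276 m.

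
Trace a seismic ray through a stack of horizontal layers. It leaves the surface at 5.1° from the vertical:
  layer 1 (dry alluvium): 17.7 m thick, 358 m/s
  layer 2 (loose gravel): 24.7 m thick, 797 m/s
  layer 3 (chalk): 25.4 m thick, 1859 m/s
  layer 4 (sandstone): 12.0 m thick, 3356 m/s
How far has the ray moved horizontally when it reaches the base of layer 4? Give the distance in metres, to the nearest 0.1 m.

37.9 m

p = sin θ₁/V₁ = sin 5.1°/358 = 2.4831e-04 s/m is conserved through the stack.
Layer 1: θ = 5.10°; offset = 17.7·tan 5.10° = 1.580 m.
Layer 2: sin θ = p·797 = 0.1979 → θ = 11.41°; offset = 24.7·tan 11.41° = 4.987 m.
Layer 3: sin θ = p·1859 = 0.4616 → θ = 27.49°; offset = 25.4·tan 27.49° = 13.217 m.
Layer 4: sin θ = p·3356 = 0.8333 → θ = 56.44°; offset = 12.0·tan 56.44° = 18.090 m.
Total horizontal offset = 37.874 m.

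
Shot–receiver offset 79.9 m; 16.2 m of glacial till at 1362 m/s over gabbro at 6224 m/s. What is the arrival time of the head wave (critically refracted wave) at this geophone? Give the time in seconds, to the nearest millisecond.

0.036 s

θ_c = arcsin(V₁/V₂) = arcsin(1362/6224) = 12.64°, cos θ_c = 0.9758.
Intercept time tᵢ = 2h cos θ_c / V₁ = 2·16.2·0.9758/1362 = 0.02321 s.
t = x/V₂ + tᵢ = 79.9/6224 + 0.02321 = 0.03605 s.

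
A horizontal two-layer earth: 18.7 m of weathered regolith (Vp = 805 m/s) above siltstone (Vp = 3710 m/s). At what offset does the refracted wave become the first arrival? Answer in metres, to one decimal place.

θ_c = arcsin(805/3710) = 12.53°, so cos θ_c = 0.9762 and tᵢ = 2h cos θ_c/V₁ = 0.0454 s.
At crossover x/V₁ = x/V₂ + tᵢ ⇒ x = tᵢ/(1/V₁ − 1/V₂) = 0.04535/(1.2422e-03 − 2.6954e-04) = 46.63 m.

46.6 m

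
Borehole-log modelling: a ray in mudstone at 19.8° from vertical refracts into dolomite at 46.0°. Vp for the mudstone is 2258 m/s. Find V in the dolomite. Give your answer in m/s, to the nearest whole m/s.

Snell's law: sin 19.8°/V₁ = sin 46.0°/V₂.
V₂ = V₁·sin 46.0°/sin 19.8° = 2258 × 2.1236 = 4795.06 m/s.

4795 m/s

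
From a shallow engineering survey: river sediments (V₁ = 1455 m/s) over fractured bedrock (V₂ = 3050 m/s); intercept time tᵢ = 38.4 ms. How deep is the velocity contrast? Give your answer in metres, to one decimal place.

θ_c = arcsin(1455/3050) = 28.49°; cos θ_c = 0.8789.
tᵢ = 2h cos θ_c/V₁ ⇒ h = tᵢ·V₁/(2 cos θ_c) = 0.0384·1455/(2·0.8789) = 31.79 m.

31.8 m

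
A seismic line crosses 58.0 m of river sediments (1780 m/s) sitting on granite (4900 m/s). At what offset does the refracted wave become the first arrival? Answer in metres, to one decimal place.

169.7 m

x_cross = 2h·√((V₂+V₁)/(V₂−V₁)).
(V₂+V₁)/(V₂−V₁) = (4900+1780)/(4900−1780) = 2.1410; √ = 1.4632.
x_cross = 2·58.0·1.4632 = 169.73 m.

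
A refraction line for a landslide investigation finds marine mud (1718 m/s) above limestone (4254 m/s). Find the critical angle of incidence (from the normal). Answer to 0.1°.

23.8°

Critical incidence: sin θ_c = V₁/V₂ = 1718/4254 = 0.4039.
θ_c = arcsin 0.4039 = 23.82°.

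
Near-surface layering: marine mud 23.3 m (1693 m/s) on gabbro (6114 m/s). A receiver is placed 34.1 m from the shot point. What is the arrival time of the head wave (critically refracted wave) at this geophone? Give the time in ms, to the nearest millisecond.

θ_c = arcsin(V₁/V₂) = arcsin(1693/6114) = 16.08°, cos θ_c = 0.9609.
Intercept time tᵢ = 2h cos θ_c / V₁ = 2·23.3·0.9609/1693 = 0.02645 s.
t = x/V₂ + tᵢ = 34.1/6114 + 0.02645 = 0.03203 s.

32 ms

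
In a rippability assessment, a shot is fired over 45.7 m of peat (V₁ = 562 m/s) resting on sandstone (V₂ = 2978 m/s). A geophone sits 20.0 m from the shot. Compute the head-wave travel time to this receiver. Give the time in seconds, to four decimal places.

0.1664 s

θ_c = arcsin(V₁/V₂) = arcsin(562/2978) = 10.88°, cos θ_c = 0.9820.
Intercept time tᵢ = 2h cos θ_c / V₁ = 2·45.7·0.9820/562 = 0.15971 s.
t = x/V₂ + tᵢ = 20.0/2978 + 0.15971 = 0.16643 s.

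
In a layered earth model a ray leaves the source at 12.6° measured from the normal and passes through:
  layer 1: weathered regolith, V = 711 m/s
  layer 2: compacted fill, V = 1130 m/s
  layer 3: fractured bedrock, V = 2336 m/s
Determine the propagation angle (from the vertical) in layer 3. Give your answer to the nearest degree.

Snell's law across each interface conserves sin θ / V, so sin θ_3 = V_3·sin θ₁/V₁.
sin θ_3 = 2336 × sin 12.6° / 711 = 0.7167.
θ_3 = 45.78° from the vertical.

46°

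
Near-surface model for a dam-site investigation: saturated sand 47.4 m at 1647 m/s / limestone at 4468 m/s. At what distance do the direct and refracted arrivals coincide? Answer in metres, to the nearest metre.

x_cross = 2h·√((V₂+V₁)/(V₂−V₁)).
(V₂+V₁)/(V₂−V₁) = (4468+1647)/(4468−1647) = 2.1677; √ = 1.4723.
x_cross = 2·47.4·1.4723 = 139.57 m.

140 m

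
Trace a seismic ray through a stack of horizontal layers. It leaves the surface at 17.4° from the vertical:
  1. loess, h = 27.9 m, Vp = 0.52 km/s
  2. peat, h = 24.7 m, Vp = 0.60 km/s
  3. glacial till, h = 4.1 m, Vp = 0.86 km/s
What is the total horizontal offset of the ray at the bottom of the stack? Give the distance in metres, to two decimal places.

Apply Snell's law at each interface; in layer i the horizontal offset is hᵢ·tan θᵢ.
Layer 1: θ = 17.40°; offset = 27.9·tan 17.40° = 8.7433 m.
Layer 2: sin θ = 0.60·sin 17.4°/0.52 = 0.3450, θ = 20.18°; offset = 24.7·tan 20.18° = 9.0803 m.
Layer 3: sin θ = 0.86·sin 17.4°/0.52 = 0.4946, θ = 29.64°; offset = 4.1·tan 29.64° = 2.3330 m.
Σ offsets = 20.1567 m.

20.16 m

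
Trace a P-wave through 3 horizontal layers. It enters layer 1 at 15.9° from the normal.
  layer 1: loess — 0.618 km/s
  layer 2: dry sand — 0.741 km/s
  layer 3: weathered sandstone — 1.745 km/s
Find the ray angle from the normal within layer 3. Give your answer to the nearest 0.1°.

50.7°

Ray parameter p = sin 15.9° / 0.618 = 4.4330e-01 s/km.
sin θ_3 = p·V_3 = 4.4330e-01 × 1.745 = 0.7736.
θ_3 = 50.67° from the vertical.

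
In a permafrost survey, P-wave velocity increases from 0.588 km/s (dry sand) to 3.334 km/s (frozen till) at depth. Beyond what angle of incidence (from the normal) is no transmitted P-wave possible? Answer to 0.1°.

10.2°

Critical incidence: sin θ_c = V₁/V₂ = 0.588/3.334 = 0.1764.
θ_c = arcsin 0.1764 = 10.16°.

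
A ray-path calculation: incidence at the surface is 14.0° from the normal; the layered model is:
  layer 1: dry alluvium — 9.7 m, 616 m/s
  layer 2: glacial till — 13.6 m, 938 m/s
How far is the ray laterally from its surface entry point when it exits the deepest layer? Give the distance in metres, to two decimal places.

7.81 m

Apply Snell's law at each interface; in layer i the horizontal offset is hᵢ·tan θᵢ.
Layer 1: θ = 14.00°; offset = 9.7·tan 14.00° = 2.4185 m.
Layer 2: sin θ = 938·sin 14.0°/616 = 0.3684, θ = 21.62°; offset = 13.6·tan 21.62° = 5.3890 m.
Summing the layer offsets gives 7.8074 m.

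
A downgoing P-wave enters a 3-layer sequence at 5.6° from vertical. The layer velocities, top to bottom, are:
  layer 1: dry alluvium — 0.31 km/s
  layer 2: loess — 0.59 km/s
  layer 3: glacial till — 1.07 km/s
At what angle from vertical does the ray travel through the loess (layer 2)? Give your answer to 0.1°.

Snell's law across each interface conserves sin θ / V, so sin θ_2 = V_2·sin θ₁/V₁.
sin θ_2 = 0.59 × sin 5.6° / 0.31 = 0.1857.
θ_2 = arcsin 0.1857 = 10.70°.

10.7°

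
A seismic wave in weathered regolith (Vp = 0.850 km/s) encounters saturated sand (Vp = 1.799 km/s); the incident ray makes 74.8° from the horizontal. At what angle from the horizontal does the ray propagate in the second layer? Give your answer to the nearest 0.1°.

Convert to the normal: θ₁ = 90° − 74.8° = 15.2°.
sin θ₁/V₁ = sin θ₂/V₂ ⇒ sin θ₂ = 1.799·sin 15.2°/0.850 = 1.799·0.2622/0.850 = 0.5549.
θ₂ = arcsin 0.5549 = 33.70° from the normal.
From the interface: 90° − 33.70° = 56.30°.

56.3°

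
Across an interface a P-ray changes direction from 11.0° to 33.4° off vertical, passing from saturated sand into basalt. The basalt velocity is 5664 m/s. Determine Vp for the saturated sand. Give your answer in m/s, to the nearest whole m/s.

1963 m/s

sin 11.0° = 0.1908; sin 33.4° = 0.5505.
V₁ = V₂·(sin θ₁/sin θ₂) = 5664·(0.1908/0.5505) = 1963.27 m/s.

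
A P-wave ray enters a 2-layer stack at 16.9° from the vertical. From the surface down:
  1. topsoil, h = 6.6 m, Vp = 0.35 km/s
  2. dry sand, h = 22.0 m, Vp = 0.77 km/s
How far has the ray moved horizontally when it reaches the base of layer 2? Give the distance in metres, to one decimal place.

Apply Snell's law at each interface; in layer i the horizontal offset is hᵢ·tan θᵢ.
Layer 1: θ = 16.90°; offset = 6.6·tan 16.90° = 2.005 m.
Layer 2: sin θ = 0.77·sin 16.9°/0.35 = 0.6395, θ = 39.76°; offset = 22.0·tan 39.76° = 18.302 m.
Σ offsets = 20.308 m.

20.3 m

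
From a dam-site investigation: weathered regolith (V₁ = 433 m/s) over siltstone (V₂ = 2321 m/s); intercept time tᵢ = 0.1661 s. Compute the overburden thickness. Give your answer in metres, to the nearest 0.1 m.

36.6 m

h = tᵢ·V₁·V₂ / (2·√(V₂²−V₁²)).
√(V₂²−V₁²) = √(2321² − 433²) = 2280.3 m/s.
h = 0.1661 s × 433 × 2321 / (2 × 2280.3) = 36.60 m.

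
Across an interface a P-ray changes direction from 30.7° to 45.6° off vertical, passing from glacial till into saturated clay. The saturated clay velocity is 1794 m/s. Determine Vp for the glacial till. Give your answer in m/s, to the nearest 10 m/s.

1280 m/s

Snell's law: sin 30.7°/V₁ = sin 45.6°/V₂.
V₁ = V₂·sin 30.7°/sin 45.6° = 1794 × 0.7146 = 1281.94 m/s.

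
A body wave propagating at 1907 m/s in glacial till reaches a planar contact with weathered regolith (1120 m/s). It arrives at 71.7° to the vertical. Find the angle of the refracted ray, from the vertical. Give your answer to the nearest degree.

sin θ₁/V₁ = sin θ₂/V₂ ⇒ sin θ₂ = 1120·sin 71.7°/1907 = 1120·0.9494/1907 = 0.5576.
θ₂ = sin⁻¹(0.5576) = 33.89° (from vertical).

34°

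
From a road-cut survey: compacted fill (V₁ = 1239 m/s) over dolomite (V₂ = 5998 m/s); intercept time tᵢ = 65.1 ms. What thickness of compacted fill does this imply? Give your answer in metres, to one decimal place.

h = tᵢ·V₁·V₂ / (2·√(V₂²−V₁²)).
√(V₂²−V₁²) = √(5998² − 1239²) = 5868.6 m/s.
h = 0.0651 s × 1239 × 5998 / (2 × 5868.6) = 41.22 m.

41.2 m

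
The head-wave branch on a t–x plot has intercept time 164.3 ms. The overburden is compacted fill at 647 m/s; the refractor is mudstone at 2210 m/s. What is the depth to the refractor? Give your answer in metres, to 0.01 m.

55.59 m

h = tᵢ·V₁·V₂ / (2·√(V₂²−V₁²)).
√(V₂²−V₁²) = √(2210² − 647²) = 2113.2 m/s.
h = 0.1643 s × 647 × 2210 / (2 × 2113.2) = 55.59 m.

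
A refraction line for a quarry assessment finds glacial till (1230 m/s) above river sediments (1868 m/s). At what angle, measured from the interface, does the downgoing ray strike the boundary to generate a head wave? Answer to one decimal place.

Critical incidence: sin θ_c = V₁/V₂ = 1230/1868 = 0.6585.
θ_c = arcsin 0.6585 = 41.18°.
Measured from the interface: 90° − 41.18° = 48.82°.

48.8°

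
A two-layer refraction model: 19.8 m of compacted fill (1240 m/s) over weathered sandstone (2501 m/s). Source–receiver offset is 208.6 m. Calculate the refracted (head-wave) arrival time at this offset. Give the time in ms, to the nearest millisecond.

111 ms

θ_c = arcsin(V₁/V₂) = arcsin(1240/2501) = 29.72°, cos θ_c = 0.8684.
Intercept time tᵢ = 2h cos θ_c / V₁ = 2·19.8·0.8684/1240 = 0.02773 s.
t = x/V₂ + tᵢ = 208.6/2501 + 0.02773 = 0.11114 s.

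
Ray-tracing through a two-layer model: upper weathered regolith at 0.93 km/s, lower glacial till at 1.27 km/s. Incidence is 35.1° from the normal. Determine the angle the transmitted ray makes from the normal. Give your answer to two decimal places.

sin θ₁/V₁ = sin θ₂/V₂ ⇒ sin θ₂ = 1.27·sin 35.1°/0.93 = 1.27·0.5750/0.93 = 0.7852.
θ₂ = arcsin 0.7852 = 51.74° from the normal.

51.74°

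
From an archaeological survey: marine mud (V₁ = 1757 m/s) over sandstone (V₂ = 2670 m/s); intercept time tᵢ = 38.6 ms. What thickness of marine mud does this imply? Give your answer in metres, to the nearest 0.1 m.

45.0 m

h = tᵢ·V₁·V₂ / (2·√(V₂²−V₁²)).
√(V₂²−V₁²) = √(2670² − 1757²) = 2010.4 m/s.
h = 0.0386 s × 1757 × 2670 / (2 × 2010.4) = 45.04 m.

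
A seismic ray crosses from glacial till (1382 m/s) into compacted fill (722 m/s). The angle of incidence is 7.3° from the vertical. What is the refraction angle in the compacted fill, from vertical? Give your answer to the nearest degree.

4°

Snell's law: sin θ₂ = (V₂/V₁)·sin θ₁ = (722/1382)·sin 7.3° = 0.0664.
θ₂ = arcsin 0.0664 = 3.81° from the normal.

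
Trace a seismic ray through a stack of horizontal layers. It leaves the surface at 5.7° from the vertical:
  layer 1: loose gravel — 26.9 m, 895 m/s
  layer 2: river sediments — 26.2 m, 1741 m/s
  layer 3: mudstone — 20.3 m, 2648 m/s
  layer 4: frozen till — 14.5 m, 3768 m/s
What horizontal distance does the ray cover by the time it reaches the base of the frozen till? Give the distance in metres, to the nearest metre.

21 m

Apply Snell's law at each interface; in layer i the horizontal offset is hᵢ·tan θᵢ.
Layer 1: θ = 5.70°; offset = 26.9·tan 5.70° = 2.685 m.
Layer 2: sin θ = 1741·sin 5.7°/895 = 0.1932, θ = 11.14°; offset = 26.2·tan 11.14° = 5.159 m.
Layer 3: sin θ = 2648·sin 5.7°/895 = 0.2939, θ = 17.09°; offset = 20.3·tan 17.09° = 6.241 m.
Layer 4: sin θ = 3768·sin 5.7°/895 = 0.4181, θ = 24.72°; offset = 14.5·tan 24.72° = 6.675 m.
Summing the layer offsets gives 20.759 m.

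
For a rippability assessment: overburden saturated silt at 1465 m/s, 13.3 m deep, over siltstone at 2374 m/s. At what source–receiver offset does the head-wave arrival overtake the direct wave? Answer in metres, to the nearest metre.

55 m

x_cross = 2h·√((V₂+V₁)/(V₂−V₁)).
(V₂+V₁)/(V₂−V₁) = (2374+1465)/(2374−1465) = 4.2233; √ = 2.0551.
x_cross = 2·13.3·2.0551 = 54.66 m.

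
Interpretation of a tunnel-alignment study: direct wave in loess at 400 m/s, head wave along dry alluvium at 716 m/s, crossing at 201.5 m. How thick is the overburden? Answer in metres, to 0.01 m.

h = (x_cross/2)·√((V₂−V₁)/(V₂+V₁)).
(V₂−V₁)/(V₂+V₁) = (716−400)/(716+400) = 0.2832; √ = 0.5321.
h = (201.5/2)·0.5321 = 53.61 m.

53.61 m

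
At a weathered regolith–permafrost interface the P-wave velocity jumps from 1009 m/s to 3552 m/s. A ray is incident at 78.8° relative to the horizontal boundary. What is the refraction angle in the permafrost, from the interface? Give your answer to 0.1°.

46.9°

Convert to the normal: θ₁ = 90° − 78.8° = 11.2°.
Snell's law: sin θ₂ = (V₂/V₁)·sin θ₁ = (3552/1009)·sin 11.2° = 0.6838.
θ₂ = arcsin 0.6838 = 43.14° from the normal.
From the interface: 90° − 43.14° = 46.86°.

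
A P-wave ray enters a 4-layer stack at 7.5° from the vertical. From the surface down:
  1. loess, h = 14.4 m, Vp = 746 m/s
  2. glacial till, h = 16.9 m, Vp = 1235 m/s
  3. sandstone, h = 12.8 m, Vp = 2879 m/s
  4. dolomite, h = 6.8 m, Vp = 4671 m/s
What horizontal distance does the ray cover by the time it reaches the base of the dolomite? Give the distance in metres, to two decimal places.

Ray parameter p = sin 7.5° / 746 m/s = 1.7497e-04 s/m.
Layer 1: θ = 7.50°; offset = 14.4·tan 7.50° = 1.8958 m.
Layer 2: sin θ = p·1235 = 0.2161 → θ = 12.48°; offset = 16.9·tan 12.48° = 3.7402 m.
Layer 3: sin θ = p·2879 = 0.5037 → θ = 30.25°; offset = 12.8·tan 30.25° = 7.4639 m.
Layer 4: sin θ = p·4671 = 0.8173 → θ = 54.81°; offset = 6.8·tan 54.81° = 9.6443 m.
Σ offsets = 22.7442 m.

22.74 m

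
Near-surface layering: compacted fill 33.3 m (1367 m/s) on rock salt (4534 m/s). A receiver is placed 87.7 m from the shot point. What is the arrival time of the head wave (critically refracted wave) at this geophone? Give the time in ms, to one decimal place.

θ_c = arcsin(V₁/V₂) = arcsin(1367/4534) = 17.55°, cos θ_c = 0.9535.
Intercept time tᵢ = 2h cos θ_c / V₁ = 2·33.3·0.9535/1367 = 0.04645 s.
t = x/V₂ + tᵢ = 87.7/4534 + 0.04645 = 0.06580 s.

65.8 ms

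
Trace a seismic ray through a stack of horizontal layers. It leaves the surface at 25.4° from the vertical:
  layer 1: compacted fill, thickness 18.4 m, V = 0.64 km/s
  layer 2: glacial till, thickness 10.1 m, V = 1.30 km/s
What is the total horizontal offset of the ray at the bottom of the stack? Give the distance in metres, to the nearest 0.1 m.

p = sin θ₁/V₁ = sin 25.4°/0.64 = 6.7021e-01 s/km is conserved through the stack.
Layer 1: θ = 25.40°; offset = 18.4·tan 25.40° = 8.737 m.
Layer 2: sin θ = p·1.30 = 0.8713 → θ = 60.61°; offset = 10.1·tan 60.61° = 17.930 m.
Total horizontal offset = 26.667 m.

26.7 m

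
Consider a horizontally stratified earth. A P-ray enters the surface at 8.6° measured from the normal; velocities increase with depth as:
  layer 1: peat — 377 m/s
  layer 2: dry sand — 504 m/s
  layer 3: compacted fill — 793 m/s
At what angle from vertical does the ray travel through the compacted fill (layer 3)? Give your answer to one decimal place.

18.3°

Snell's law across each interface conserves sin θ / V, so sin θ_3 = V_3·sin θ₁/V₁.
sin θ_3 = 793 × sin 8.6° / 377 = 0.3145.
θ_3 = 18.33° from the vertical.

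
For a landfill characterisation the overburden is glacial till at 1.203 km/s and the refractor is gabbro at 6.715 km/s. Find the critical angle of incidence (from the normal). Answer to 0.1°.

Critical incidence: sin θ_c = V₁/V₂ = 1.203/6.715 = 0.1792.
θ_c = arcsin 0.1792 = 10.32°.

10.3°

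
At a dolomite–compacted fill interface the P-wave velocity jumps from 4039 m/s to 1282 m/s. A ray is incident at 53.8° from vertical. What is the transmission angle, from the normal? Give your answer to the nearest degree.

15°

sin θ₁/V₁ = sin θ₂/V₂ ⇒ sin θ₂ = 1282·sin 53.8°/4039 = 1282·0.8070/4039 = 0.2561.
θ₂ = sin⁻¹(0.2561) = 14.84° (from vertical).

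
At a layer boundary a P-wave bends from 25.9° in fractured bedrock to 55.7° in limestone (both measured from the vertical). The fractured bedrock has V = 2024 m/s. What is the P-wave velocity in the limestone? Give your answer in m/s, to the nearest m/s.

3828 m/s

sin 25.9° = 0.4368; sin 55.7° = 0.8261.
V₂ = V₁·(sin θ₂/sin θ₁) = 2024·(0.8261/0.4368) = 3827.88 m/s.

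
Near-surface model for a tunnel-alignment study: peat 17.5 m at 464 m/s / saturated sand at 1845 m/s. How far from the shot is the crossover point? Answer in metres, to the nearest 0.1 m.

x_cross = 2h·√((V₂+V₁)/(V₂−V₁)).
(V₂+V₁)/(V₂−V₁) = (1845+464)/(1845−464) = 1.6720; √ = 1.2930.
x_cross = 2·17.5·1.2930 = 45.26 m.

45.3 m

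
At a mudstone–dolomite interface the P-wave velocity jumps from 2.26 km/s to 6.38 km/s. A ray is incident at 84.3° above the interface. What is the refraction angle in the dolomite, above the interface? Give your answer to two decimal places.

Angle from the normal: 90° − 84.3° = 5.7°.
Snell's law: sin θ₂ = (V₂/V₁)·sin θ₁ = (6.38/2.26)·sin 5.7° = 0.2804.
θ₂ = arcsin 0.2804 = 16.28° from the normal.
From the interface: 90° − 16.28° = 73.72°.

73.72°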